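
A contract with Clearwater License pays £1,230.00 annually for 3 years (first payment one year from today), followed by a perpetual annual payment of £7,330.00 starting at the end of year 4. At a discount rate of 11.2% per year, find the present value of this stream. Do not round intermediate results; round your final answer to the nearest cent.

PV of 3-year annuity: £1,230.00 × [1 − (1+0.112)^−3] / 0.112 = 2995.34437
Perpetuity value at year 3: £7,330.00 / 0.112 = 65446.42857
PV of perpetuity: 65446.42857 / (1+0.112)^3 = 47596.12432
Total PV = 2995.34437 + 47596.12432 = 50591.46869

£50591.47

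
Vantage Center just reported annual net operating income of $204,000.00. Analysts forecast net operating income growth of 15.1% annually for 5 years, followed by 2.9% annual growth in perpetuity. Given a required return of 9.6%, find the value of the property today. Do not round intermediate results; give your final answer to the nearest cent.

D_1 = 234804.00000
D_2 = 270259.40400
D_3 = 311068.57400
D_4 = 358039.92868
D_5 = 412103.95791
Terminal value at year 5: TV = D_5×(1+g_2)/(r−g_2) = 424054.97269/0.067 = 6329178.69684
P_0 = D_1/(1+r)^1 + D_2/(1+r)^2 + D_3/(1+r)^3 + D_4/(1+r)^4 + D_5/(1+r)^5 + TV/(1+r)^5
    = 214237.22628 + 224988.18198 + 236278.64731 + 248135.69622 + 260587.76127 + 4002161.28871 = 5186388.80176

$5186388.80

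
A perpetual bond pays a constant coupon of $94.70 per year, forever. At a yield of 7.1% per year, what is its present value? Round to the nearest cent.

Level perpetuity: PV = C / r = $94.70 / 0.071 = $1,333.80

$1333.80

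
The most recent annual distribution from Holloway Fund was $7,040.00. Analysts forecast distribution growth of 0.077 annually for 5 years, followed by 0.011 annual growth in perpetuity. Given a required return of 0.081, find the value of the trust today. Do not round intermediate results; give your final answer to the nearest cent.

D_1 = 7582.08000
D_2 = 8165.90016
D_3 = 8794.67447
D_4 = 9471.86441
D_5 = 10201.19797
Terminal value at year 5: TV = D_5×(1+g_2)/(r−g_2) = 10313.41114/0.07 = 147334.44491
P_0 = D_1/(1+r)^1 + D_2/(1+r)^2 + D_3/(1+r)^3 + D_4/(1+r)^4 + D_5/(1+r)^5 + TV/(1+r)^5
    = 7013.95005 + 6987.99648 + 6962.13896 + 6936.37711 + 6910.71059 + 99810.40583 = 134621.57902

$134621.58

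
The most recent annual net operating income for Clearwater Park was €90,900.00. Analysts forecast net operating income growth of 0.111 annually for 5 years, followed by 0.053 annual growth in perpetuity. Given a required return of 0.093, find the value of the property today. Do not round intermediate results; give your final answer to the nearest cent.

€3074034.14

D_1 = 100989.90000
D_2 = 112199.77890
D_3 = 124653.95436
D_4 = 138490.54329
D_5 = 153862.99360
Terminal value at year 5: TV = D_5×(1+g_2)/(r−g_2) = 162017.73226/0.04 = 4050443.30644
P_0 = D_1/(1+r)^1 + D_2/(1+r)^2 + D_3/(1+r)^3 + D_4/(1+r)^4 + D_5/(1+r)^5 + TV/(1+r)^5
    = 92396.98079 + 93918.61451 + 95465.30715 + 97037.47140 + 98635.52674 + 2596580.24149 = 3074034.14208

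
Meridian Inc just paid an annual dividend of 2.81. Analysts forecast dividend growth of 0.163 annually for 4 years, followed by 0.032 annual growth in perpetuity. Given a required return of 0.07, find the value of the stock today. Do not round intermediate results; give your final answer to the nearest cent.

D_1 = 3.26803
D_2 = 3.80072
D_3 = 4.42024
D_4 = 5.14073
Terminal value at year 4: TV = D_4×(1+g_2)/(r−g_2) = 5.30524/0.038 = 139.61153
P_0 = D_1/(1+r)^1 + D_2/(1+r)^2 + D_3/(1+r)^3 + D_4/(1+r)^4 + TV/(1+r)^4
    = 3.05423 + 3.31970 + 3.60823 + 3.92184 + 106.50897 = 120.41297

120.41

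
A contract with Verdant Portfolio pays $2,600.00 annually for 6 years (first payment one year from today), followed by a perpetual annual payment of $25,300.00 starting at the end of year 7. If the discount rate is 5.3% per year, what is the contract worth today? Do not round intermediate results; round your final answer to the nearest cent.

$363237.49

PV of 6-year annuity: $2,600.00 × [1 − (1+0.053)^−6] / 0.053 = 13071.12781
Perpetuity value at year 6: $25,300.00 / 0.053 = 477358.49057
PV of perpetuity: 477358.49057 / (1+0.053)^6 = 350166.36224
Total PV = 13071.12781 + 350166.36224 = 363237.49006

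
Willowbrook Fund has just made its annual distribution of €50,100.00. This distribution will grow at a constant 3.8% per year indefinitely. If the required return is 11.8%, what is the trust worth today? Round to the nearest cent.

€650047.50

D₁ = D₀ × (1 + g) = €50,100.00 × 1.038 = €52,003.8000
Growing perpetuity: P = D₁ / (r − g) = €52,003.8000 / (0.118 − 0.038) = €650,047.50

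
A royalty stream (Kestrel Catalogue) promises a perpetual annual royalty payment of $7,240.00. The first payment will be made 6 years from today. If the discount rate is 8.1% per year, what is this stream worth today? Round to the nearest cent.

$60551.52

Value at end of year 5: C / r = $7,240.00 / 0.081 = $89,382.7160
Discount to today: PV = $89,382.7160 / (1 + 0.081)^5 = $89,382.7160 / 1.476143 = $60,551.52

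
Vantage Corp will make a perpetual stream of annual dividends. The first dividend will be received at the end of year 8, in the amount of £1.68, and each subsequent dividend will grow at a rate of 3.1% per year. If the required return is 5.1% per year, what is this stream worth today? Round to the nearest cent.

£59.30

Value at end of year 7: C₁ / (r − g) = £1.68 / (0.051 − 0.031) = £84.0000
Discount to today: PV = £84.0000 / (1 + 0.051)^7 = £84.0000 / 1.416508 = £59.30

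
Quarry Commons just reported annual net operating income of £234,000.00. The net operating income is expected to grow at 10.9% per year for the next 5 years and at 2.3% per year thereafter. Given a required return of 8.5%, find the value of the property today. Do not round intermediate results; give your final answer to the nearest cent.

D_1 = 259506.00000
D_2 = 287792.15400
D_3 = 319161.49879
D_4 = 353950.10215
D_5 = 392530.66329
Terminal value at year 5: TV = D_5×(1+g_2)/(r−g_2) = 401558.86854/0.062 = 6476755.94426
P_0 = D_1/(1+r)^1 + D_2/(1+r)^2 + D_3/(1+r)^3 + D_4/(1+r)^4 + D_5/(1+r)^5 + TV/(1+r)^5
    = 239176.03687 + 244466.56671 + 249874.12211 + 255401.29163 + 261050.72112 + 4307336.89849 = 5557305.63692

£5557305.64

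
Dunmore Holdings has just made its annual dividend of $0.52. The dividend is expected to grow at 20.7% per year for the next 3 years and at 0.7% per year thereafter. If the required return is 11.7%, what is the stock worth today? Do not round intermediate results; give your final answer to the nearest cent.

$7.83

D_1 = 0.62764
D_2 = 0.75756
D_3 = 0.91438
Terminal value at year 3: TV = D_3×(1+g_2)/(r−g_2) = 0.92078/0.11 = 8.37070
P_0 = D_1/(1+r)^1 + D_2/(1+r)^2 + D_3/(1+r)^3 + TV/(1+r)^3
    = 0.56190 + 0.60717 + 0.65609 + 6.00624 = 7.83140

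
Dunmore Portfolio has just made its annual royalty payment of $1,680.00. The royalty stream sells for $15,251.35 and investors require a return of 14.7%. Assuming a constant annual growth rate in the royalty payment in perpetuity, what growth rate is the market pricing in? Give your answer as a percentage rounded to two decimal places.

P = D₀(1+g)/(r−g) ⇒ P(r−g) = D₀(1+g) ⇒ g(P+D₀) = P·r − D₀
g = (P·r − D₀)/(P + D₀) = ($15,251.35×0.147 − $1,680.00) / ($15,251.35 + $1,680.00) = 0.033190

3.32%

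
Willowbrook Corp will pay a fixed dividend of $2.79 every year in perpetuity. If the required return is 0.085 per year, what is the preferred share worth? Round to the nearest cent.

$32.82

Level perpetuity: PV = C / r = $2.79 / 0.085 = $32.82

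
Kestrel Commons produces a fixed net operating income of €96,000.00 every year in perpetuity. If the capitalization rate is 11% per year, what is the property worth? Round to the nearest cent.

€872727.27

Level perpetuity: PV = C / r = €96,000.00 / 0.11 = €872,727.27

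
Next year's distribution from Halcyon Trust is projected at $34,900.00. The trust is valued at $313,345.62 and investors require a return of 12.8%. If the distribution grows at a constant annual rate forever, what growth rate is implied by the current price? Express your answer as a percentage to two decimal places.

P = D₁/(r−g) ⇒ g = r − D₁/P = 0.128 − $34,900.00/$313,345.62 = 0.016621

1.66%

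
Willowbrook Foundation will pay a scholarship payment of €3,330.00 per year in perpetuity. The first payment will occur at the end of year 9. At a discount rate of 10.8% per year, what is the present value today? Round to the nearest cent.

€13573.83

Value at end of year 8: C / r = €3,330.00 / 0.108 = €30,833.3333
Discount to today: PV = €30,833.3333 / (1 + 0.108)^8 = €30,833.3333 / 2.271528 = €13,573.83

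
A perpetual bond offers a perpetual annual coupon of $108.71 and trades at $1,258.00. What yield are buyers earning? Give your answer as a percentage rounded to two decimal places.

P = C/r ⇒ r = C/P = $108.71/$1,258.00 = 0.086415

8.64%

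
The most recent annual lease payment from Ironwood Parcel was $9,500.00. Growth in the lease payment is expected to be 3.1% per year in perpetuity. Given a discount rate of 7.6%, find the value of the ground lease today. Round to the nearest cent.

D₁ = D₀ × (1 + g) = $9,500.00 × 1.031 = $9,794.5000
Growing perpetuity: P = D₁ / (r − g) = $9,794.5000 / (0.076 − 0.031) = $217,655.56

$217655.56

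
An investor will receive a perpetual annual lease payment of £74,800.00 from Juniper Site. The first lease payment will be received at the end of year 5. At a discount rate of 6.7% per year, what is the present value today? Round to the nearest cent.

£861329.09

Value at end of year 4: C / r = £74,800.00 / 0.067 = £1,116,417.9104
Discount to today: PV = £1,116,417.9104 / (1 + 0.067)^4 = £1,116,417.9104 / 1.296157 = £861,329.09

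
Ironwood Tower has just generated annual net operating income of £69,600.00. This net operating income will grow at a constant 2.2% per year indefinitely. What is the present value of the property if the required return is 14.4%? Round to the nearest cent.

D₁ = D₀ × (1 + g) = £69,600.00 × 1.022 = £71,131.2000
Growing perpetuity: P = D₁ / (r − g) = £71,131.2000 / (0.144 − 0.022) = £583,042.62

£583042.62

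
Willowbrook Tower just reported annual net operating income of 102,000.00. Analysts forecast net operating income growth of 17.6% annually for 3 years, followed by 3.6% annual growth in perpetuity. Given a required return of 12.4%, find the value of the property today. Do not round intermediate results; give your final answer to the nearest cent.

D_1 = 119952.00000
D_2 = 141063.55200
D_3 = 165890.73715
Terminal value at year 3: TV = D_3×(1+g_2)/(r−g_2) = 171862.80369/0.088 = 1952986.40556
P_0 = D_1/(1+r)^1 + D_2/(1+r)^2 + D_3/(1+r)^3 + TV/(1+r)^3
    = 106718.86121 + 111656.03273 + 116821.61431 + 1375309.00483 = 1710505.51308

1710505.51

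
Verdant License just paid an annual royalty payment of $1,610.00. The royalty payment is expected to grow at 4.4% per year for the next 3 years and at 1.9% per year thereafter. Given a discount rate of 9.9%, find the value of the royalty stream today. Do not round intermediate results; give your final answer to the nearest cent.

$21942.47

D_1 = 1680.84000
D_2 = 1754.79696
D_3 = 1832.00803
Terminal value at year 3: TV = D_3×(1+g_2)/(r−g_2) = 1866.81618/0.08 = 23335.20223
P_0 = D_1/(1+r)^1 + D_2/(1+r)^2 + D_3/(1+r)^3 + TV/(1+r)^3
    = 1529.42675 + 1452.88583 + 1380.17544 + 17579.98466 = 21942.47268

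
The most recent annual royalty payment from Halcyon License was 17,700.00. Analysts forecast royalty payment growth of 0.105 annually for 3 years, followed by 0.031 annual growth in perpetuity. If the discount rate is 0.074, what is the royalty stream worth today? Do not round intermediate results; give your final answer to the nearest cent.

D_1 = 19558.50000
D_2 = 21612.14250
D_3 = 23881.41746
Terminal value at year 3: TV = D_3×(1+g_2)/(r−g_2) = 24621.74140/0.043 = 572598.63730
P_0 = D_1/(1+r)^1 + D_2/(1+r)^2 + D_3/(1+r)^3 + TV/(1+r)^3
    = 18210.89385 + 18736.53418 + 19277.34662 + 462208.00848 = 518432.78313

518432.78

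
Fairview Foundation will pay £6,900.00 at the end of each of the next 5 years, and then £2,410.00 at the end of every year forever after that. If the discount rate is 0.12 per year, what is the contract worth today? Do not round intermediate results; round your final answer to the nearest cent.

PV of 5-year annuity: £6,900.00 × [1 − (1+0.12)^−5] / 0.12 = 24872.95580
Perpetuity value at year 5: £2,410.00 / 0.12 = 20083.33333
PV of perpetuity: 20083.33333 / (1+0.12)^5 = 11395.82269
Total PV = 24872.95580 + 11395.82269 = 36268.77848

£36268.78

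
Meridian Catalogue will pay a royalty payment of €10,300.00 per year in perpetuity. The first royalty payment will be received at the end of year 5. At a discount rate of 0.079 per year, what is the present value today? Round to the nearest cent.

Value at end of year 4: C / r = €10,300.00 / 0.079 = €130,379.7468
Discount to today: PV = €130,379.7468 / (1 + 0.079)^4 = €130,379.7468 / 1.355457 = €96,188.77

€96188.77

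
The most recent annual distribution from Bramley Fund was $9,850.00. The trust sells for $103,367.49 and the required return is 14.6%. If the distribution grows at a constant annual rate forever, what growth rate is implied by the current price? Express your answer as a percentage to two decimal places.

P = D₀(1+g)/(r−g) ⇒ P(r−g) = D₀(1+g) ⇒ g(P+D₀) = P·r − D₀
g = (P·r − D₀)/(P + D₀) = ($103,367.49×0.146 − $9,850.00) / ($103,367.49 + $9,850.00) = 0.046297

4.63%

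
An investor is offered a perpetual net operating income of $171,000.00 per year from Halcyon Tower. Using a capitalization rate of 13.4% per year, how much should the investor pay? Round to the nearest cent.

$1276119.40

Level perpetuity: PV = C / r = $171,000.00 / 0.134 = $1,276,119.40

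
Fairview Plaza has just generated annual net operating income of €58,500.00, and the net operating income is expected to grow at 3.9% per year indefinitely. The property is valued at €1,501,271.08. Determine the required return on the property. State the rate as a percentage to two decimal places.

D₁ = €58,500.00 × 1.039 = €60,781.5000
P = D₁/(r − g) ⇒ r = D₁/P + g = €60,781.5000/€1,501,271.08 + 0.039 = 0.040487 + 0.039 = 0.079487

7.95%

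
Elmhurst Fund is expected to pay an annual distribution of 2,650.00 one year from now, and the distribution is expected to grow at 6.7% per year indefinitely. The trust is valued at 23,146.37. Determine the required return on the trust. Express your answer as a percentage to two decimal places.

18.15%

P = D₁/(r − g) ⇒ r = D₁/P + g = 2,650.0000/23,146.37 + 0.067 = 0.114489 + 0.067 = 0.181489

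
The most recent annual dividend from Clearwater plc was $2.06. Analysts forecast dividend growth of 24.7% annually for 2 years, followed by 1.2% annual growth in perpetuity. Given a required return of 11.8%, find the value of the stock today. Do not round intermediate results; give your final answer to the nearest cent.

$29.33

D_1 = 2.56882
D_2 = 3.20332
Terminal value at year 2: TV = D_2×(1+g_2)/(r−g_2) = 3.24176/0.106 = 30.58263
P_0 = D_1/(1+r)^1 + D_2/(1+r)^2 + TV/(1+r)^2
    = 2.29769 + 2.56281 + 24.46759 = 29.32809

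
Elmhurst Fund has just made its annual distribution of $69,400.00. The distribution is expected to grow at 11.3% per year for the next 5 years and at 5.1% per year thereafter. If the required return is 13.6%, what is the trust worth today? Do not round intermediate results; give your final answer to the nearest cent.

D_1 = 77242.20000
D_2 = 85970.56860
D_3 = 95685.24285
D_4 = 106497.67529
D_5 = 118531.91260
Terminal value at year 5: TV = D_5×(1+g_2)/(r−g_2) = 124577.04014/0.085 = 1465612.23700
P_0 = D_1/(1+r)^1 + D_2/(1+r)^2 + D_3/(1+r)^3 + D_4/(1+r)^4 + D_5/(1+r)^5 + TV/(1+r)^5
    = 67994.89437 + 66618.23717 + 65269.45244 + 63947.97585 + 62653.25451 + 774689.06459 = 1101172.87894

$1101172.88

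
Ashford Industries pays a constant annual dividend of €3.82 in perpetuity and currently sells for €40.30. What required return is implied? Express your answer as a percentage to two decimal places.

P = C/r ⇒ r = C/P = €3.82/€40.30 = 0.094789

9.48%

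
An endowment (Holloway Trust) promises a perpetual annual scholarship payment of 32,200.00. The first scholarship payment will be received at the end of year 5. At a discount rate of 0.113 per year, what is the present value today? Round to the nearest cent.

185693.53

Value at end of year 4: C / r = 32,200.00 / 0.113 = 284,955.7522
Discount to today: PV = 284,955.7522 / (1 + 0.113)^4 = 284,955.7522 / 1.534549 = 185,693.53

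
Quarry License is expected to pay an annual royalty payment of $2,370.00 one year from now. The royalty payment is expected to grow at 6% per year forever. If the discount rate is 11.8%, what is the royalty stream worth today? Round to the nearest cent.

Growing perpetuity: P = D₁ / (r − g) = $2,370.0000 / (0.118 − 0.06) = $40,862.07

$40862.07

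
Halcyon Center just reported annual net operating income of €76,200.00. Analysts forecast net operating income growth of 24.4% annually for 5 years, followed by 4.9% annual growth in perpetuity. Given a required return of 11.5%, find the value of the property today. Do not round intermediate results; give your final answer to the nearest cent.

D_1 = 94792.80000
D_2 = 117922.24320
D_3 = 146695.27054
D_4 = 182488.91655
D_5 = 227016.21219
Terminal value at year 5: TV = D_5×(1+g_2)/(r−g_2) = 238140.00659/0.066 = 3608181.91802
P_0 = D_1/(1+r)^1 + D_2/(1+r)^2 + D_3/(1+r)^3 + D_4/(1+r)^4 + D_5/(1+r)^5 + TV/(1+r)^5
    = 85015.96413 + 94851.89181 + 105825.78782 + 118069.30946 + 131729.34616 + 2093698.24422 = 2629190.54359

€2629190.54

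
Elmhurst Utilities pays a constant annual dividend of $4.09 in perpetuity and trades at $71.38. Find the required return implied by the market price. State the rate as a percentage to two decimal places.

5.73%

P = C/r ⇒ r = C/P = $4.09/$71.38 = 0.057299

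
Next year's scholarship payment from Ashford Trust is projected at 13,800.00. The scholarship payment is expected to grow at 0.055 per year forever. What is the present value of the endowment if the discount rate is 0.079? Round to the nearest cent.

Growing perpetuity: P = D₁ / (r − g) = 13,800.0000 / (0.079 − 0.055) = 575,000.00

575000.00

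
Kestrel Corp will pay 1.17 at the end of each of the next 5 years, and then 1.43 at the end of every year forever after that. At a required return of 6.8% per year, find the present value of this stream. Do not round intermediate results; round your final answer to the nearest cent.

19.96

PV of 5-year annuity: 1.17 × [1 − (1+0.068)^−5] / 0.068 = 4.82303
Perpetuity value at year 5: 1.43 / 0.068 = 21.02941
PV of perpetuity: 21.02941 / (1+0.068)^5 = 15.13460
Total PV = 4.82303 + 15.13460 = 19.95763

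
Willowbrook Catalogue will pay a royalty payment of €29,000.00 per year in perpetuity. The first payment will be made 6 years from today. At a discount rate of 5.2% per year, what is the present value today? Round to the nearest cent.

Value at end of year 5: C / r = €29,000.00 / 0.052 = €557,692.3077
Discount to today: PV = €557,692.3077 / (1 + 0.052)^5 = €557,692.3077 / 1.288483 = €432,828.61

€432828.61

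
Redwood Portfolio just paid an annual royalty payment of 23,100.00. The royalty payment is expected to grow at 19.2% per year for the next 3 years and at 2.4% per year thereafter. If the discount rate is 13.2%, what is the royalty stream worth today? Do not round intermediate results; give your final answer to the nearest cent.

D_1 = 27535.20000
D_2 = 32821.95840
D_3 = 39123.77441
Terminal value at year 3: TV = D_3×(1+g_2)/(r−g_2) = 40062.74500/0.108 = 370951.34258
P_0 = D_1/(1+r)^1 + D_2/(1+r)^2 + D_3/(1+r)^3 + TV/(1+r)^3
    = 24324.38163 + 25613.65980 + 26971.27428 + 255727.63762 = 332636.95333

332636.95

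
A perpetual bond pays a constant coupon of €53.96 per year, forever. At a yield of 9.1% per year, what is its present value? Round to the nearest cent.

€592.97

Level perpetuity: PV = C / r = €53.96 / 0.091 = €592.97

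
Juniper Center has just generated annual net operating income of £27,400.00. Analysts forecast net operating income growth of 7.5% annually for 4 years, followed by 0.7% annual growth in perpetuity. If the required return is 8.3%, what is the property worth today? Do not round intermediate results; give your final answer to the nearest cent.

D_1 = 29455.00000
D_2 = 31664.12500
D_3 = 34038.93437
D_4 = 36591.85445
Terminal value at year 4: TV = D_4×(1+g_2)/(r−g_2) = 36847.99743/0.076 = 484842.07150
P_0 = D_1/(1+r)^1 + D_2/(1+r)^2 + D_3/(1+r)^3 + D_4/(1+r)^4 + TV/(1+r)^4
    = 27197.59926 + 26996.69363 + 26797.27207 + 26599.32362 + 352441.03796 = 460031.92655

£460031.93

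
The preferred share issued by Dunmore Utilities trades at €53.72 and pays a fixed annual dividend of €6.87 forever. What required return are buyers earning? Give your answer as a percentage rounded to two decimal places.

12.79%

P = C/r ⇒ r = C/P = €6.87/€53.72 = 0.127885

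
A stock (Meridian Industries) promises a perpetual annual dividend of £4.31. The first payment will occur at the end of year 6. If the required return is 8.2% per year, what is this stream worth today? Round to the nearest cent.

Value at end of year 5: C / r = £4.31 / 0.082 = £52.5610
Discount to today: PV = £52.5610 / (1 + 0.082)^5 = £52.5610 / 1.482983 = £35.44

£35.44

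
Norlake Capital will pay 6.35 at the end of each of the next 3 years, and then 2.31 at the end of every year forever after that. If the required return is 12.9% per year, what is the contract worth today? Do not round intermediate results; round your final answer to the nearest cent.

27.46

PV of 3-year annuity: 6.35 × [1 − (1+0.129)^−3] / 0.129 = 15.01881
Perpetuity value at year 3: 2.31 / 0.129 = 17.90698
PV of perpetuity: 17.90698 / (1+0.129)^3 = 12.44344
Total PV = 15.01881 + 12.44344 = 27.46225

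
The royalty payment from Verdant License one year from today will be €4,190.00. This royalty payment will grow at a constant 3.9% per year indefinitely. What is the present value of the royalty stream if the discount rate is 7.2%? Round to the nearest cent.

Growing perpetuity: P = D₁ / (r − g) = €4,190.0000 / (0.072 − 0.039) = €126,969.70

€126969.70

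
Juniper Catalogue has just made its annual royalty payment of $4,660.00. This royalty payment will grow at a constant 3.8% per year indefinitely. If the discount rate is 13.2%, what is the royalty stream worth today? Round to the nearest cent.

D₁ = D₀ × (1 + g) = $4,660.00 × 1.038 = $4,837.0800
Growing perpetuity: P = D₁ / (r − g) = $4,837.0800 / (0.132 − 0.038) = $51,458.30

$51458.30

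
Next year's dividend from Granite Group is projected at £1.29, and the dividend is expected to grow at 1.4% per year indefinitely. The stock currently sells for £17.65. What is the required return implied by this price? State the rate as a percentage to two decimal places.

P = D₁/(r − g) ⇒ r = D₁/P + g = £1.2900/£17.65 + 0.014 = 0.073088 + 0.014 = 0.087088

8.71%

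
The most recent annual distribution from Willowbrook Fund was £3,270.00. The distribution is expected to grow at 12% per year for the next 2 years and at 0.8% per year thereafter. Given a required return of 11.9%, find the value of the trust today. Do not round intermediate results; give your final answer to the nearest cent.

D_1 = 3662.40000
D_2 = 4101.88800
Terminal value at year 2: TV = D_2×(1+g_2)/(r−g_2) = 4134.70310/0.111 = 37249.57751
P_0 = D_1/(1+r)^1 + D_2/(1+r)^2 + TV/(1+r)^2
    = 3272.92225 + 3275.84712 + 29748.23327 = 36297.00263

£36297.00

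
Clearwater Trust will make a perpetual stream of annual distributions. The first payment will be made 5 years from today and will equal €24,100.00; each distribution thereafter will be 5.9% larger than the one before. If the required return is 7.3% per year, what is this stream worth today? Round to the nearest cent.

Value at end of year 4: C₁ / (r − g) = €24,100.00 / (0.073 − 0.059) = €1,721,428.5714
Discount to today: PV = €1,721,428.5714 / (1 + 0.073)^4 = €1,721,428.5714 / 1.325558 = €1,298,644.02

€1298644.02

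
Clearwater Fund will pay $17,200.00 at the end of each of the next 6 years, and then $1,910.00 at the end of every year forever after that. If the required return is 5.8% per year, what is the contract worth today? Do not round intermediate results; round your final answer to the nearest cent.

$108591.70

PV of 6-year annuity: $17,200.00 × [1 − (1+0.058)^−6] / 0.058 = 85112.06639
Perpetuity value at year 6: $1,910.00 / 0.058 = 32931.03448
PV of perpetuity: 32931.03448 / (1+0.058)^6 = 23479.63641
Total PV = 85112.06639 + 23479.63641 = 108591.70280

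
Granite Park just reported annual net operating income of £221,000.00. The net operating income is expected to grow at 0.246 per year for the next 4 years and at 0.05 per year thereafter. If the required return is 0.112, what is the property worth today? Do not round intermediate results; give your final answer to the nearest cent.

£7084261.07

D_1 = 275366.00000
D_2 = 343106.03600
D_3 = 427510.12086
D_4 = 532677.61059
Terminal value at year 4: TV = D_4×(1+g_2)/(r−g_2) = 559311.49112/0.062 = 9021153.08251
P_0 = D_1/(1+r)^1 + D_2/(1+r)^2 + D_3/(1+r)^3 + D_4/(1+r)^4 + TV/(1+r)^4
    = 247631.29496 + 277471.75677 + 310908.10156 + 348373.64617 + 5899876.26578 = 7084261.06524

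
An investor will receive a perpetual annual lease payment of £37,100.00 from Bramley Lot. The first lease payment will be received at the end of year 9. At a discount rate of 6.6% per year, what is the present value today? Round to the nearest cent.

Value at end of year 8: C / r = £37,100.00 / 0.066 = £562,121.2121
Discount to today: PV = £562,121.2121 / (1 + 0.066)^8 = £562,121.2121 / 1.667468 = £337,110.54

£337110.54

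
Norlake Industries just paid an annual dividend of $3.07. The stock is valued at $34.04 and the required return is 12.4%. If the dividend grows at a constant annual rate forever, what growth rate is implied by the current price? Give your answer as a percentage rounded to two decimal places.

3.10%

P = D₀(1+g)/(r−g) ⇒ P(r−g) = D₀(1+g) ⇒ g(P+D₀) = P·r − D₀
g = (P·r − D₀)/(P + D₀) = ($34.04×0.124 − $3.07) / ($34.04 + $3.07) = 0.031015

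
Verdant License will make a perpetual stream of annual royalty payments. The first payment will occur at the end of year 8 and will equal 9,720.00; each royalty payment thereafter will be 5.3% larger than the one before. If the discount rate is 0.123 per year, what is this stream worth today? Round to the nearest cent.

61646.71

Value at end of year 7: C₁ / (r − g) = 9,720.00 / (0.123 − 0.053) = 138,857.1429
Discount to today: PV = 138,857.1429 / (1 + 0.123)^7 = 138,857.1429 / 2.252466 = 61,646.71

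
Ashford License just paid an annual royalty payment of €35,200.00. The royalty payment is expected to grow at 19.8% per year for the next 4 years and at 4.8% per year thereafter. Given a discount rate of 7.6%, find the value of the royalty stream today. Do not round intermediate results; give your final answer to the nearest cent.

€2210027.80

D_1 = 42169.60000
D_2 = 50519.18080
D_3 = 60521.97860
D_4 = 72505.33036
Terminal value at year 4: TV = D_4×(1+g_2)/(r−g_2) = 75985.58622/0.028 = 2713770.93636
P_0 = D_1/(1+r)^1 + D_2/(1+r)^2 + D_3/(1+r)^3 + D_4/(1+r)^4 + TV/(1+r)^4
    = 39191.07807 + 43634.67614 + 48582.10224 + 54090.48186 + 2024529.46408 = 2210027.80240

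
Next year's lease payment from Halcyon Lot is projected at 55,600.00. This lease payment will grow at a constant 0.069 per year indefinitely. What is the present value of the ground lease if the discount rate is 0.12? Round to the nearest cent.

Growing perpetuity: P = D₁ / (r − g) = 55,600.0000 / (0.12 − 0.069) = 1,090,196.08

1090196.08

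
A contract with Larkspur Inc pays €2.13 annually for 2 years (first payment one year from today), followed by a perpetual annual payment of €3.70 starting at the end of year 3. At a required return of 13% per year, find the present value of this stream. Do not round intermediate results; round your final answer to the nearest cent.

€25.84

PV of 2-year annuity: €2.13 × [1 − (1+0.13)^−2] / 0.13 = 3.55306
Perpetuity value at year 2: €3.70 / 0.13 = 28.46154
PV of perpetuity: 28.46154 / (1+0.13)^2 = 22.28956
Total PV = 3.55306 + 22.28956 = 25.84262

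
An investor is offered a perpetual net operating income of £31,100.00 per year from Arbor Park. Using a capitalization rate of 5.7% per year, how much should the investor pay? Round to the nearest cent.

£545614.04

Level perpetuity: PV = C / r = £31,100.00 / 0.057 = £545,614.04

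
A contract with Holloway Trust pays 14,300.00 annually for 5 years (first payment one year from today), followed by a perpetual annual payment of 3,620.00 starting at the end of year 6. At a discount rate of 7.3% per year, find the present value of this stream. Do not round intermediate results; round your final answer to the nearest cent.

PV of 5-year annuity: 14,300.00 × [1 − (1+0.073)^−5] / 0.073 = 58164.84443
Perpetuity value at year 5: 3,620.00 / 0.073 = 49589.04110
PV of perpetuity: 49589.04110 / (1+0.073)^5 = 34864.79377
Total PV = 58164.84443 + 34864.79377 = 93029.63819

93029.64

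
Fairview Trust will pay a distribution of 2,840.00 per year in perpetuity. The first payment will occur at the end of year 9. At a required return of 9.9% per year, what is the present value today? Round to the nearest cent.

Value at end of year 8: C / r = 2,840.00 / 0.099 = 28,686.8687
Discount to today: PV = 28,686.8687 / (1 + 0.099)^8 = 28,686.8687 / 2.128049 = 13,480.36

13480.36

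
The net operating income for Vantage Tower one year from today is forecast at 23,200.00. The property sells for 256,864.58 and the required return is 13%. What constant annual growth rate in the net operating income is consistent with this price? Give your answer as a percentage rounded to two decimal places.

P = D₁/(r−g) ⇒ g = r − D₁/P = 0.13 − 23,200.00/256,864.58 = 0.039680

3.97%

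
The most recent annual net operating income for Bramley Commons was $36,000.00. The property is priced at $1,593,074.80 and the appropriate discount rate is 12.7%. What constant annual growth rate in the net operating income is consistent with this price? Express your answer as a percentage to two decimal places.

P = D₀(1+g)/(r−g) ⇒ P(r−g) = D₀(1+g) ⇒ g(P+D₀) = P·r − D₀
g = (P·r − D₀)/(P + D₀) = ($1,593,074.80×0.127 − $36,000.00) / ($1,593,074.80 + $36,000.00) = 0.102095

10.21%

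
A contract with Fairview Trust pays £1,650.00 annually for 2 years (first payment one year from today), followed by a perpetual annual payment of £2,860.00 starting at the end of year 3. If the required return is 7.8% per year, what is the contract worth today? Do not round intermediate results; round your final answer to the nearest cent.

£34502.98

PV of 2-year annuity: £1,650.00 × [1 − (1+0.078)^−2] / 0.078 = 2950.47518
Perpetuity value at year 2: £2,860.00 / 0.078 = 36666.66667
PV of perpetuity: 36666.66667 / (1+0.078)^2 = 31552.50969
Total PV = 2950.47518 + 31552.50969 = 34502.98487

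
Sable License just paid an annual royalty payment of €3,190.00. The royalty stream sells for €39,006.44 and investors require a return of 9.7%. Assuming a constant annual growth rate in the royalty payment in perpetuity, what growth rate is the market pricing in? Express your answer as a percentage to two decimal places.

P = D₀(1+g)/(r−g) ⇒ P(r−g) = D₀(1+g) ⇒ g(P+D₀) = P·r − D₀
g = (P·r − D₀)/(P + D₀) = (€39,006.44×0.097 − €3,190.00) / (€39,006.44 + €3,190.00) = 0.014068

1.41%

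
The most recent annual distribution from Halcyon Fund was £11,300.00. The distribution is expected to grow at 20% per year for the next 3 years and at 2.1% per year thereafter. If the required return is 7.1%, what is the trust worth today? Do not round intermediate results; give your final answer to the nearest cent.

£367312.73

D_1 = 13560.00000
D_2 = 16272.00000
D_3 = 19526.40000
Terminal value at year 3: TV = D_3×(1+g_2)/(r−g_2) = 19936.45440/0.05 = 398729.08800
P_0 = D_1/(1+r)^1 + D_2/(1+r)^2 + D_3/(1+r)^3 + TV/(1+r)^3
    = 12661.06443 + 14186.06658 + 15894.75247 + 324570.84553 = 367312.72901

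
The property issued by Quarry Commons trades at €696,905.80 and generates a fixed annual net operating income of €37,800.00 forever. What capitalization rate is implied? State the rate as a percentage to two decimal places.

P = C/r ⇒ r = C/P = €37,800.00/€696,905.80 = 0.054240

5.42%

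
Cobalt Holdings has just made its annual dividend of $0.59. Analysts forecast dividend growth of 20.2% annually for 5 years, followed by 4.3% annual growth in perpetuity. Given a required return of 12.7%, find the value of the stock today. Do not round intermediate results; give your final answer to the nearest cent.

$13.70

D_1 = 0.70918
D_2 = 0.85243
D_3 = 1.02463
D_4 = 1.23160
D_5 = 1.48038
Terminal value at year 5: TV = D_5×(1+g_2)/(r−g_2) = 1.54404/0.084 = 18.38143
P_0 = D_1/(1+r)^1 + D_2/(1+r)^2 + D_3/(1+r)^3 + D_4/(1+r)^4 + D_5/(1+r)^5 + TV/(1+r)^5
    = 0.62926 + 0.67114 + 0.71580 + 0.76344 + 0.81424 + 10.11020 = 13.70409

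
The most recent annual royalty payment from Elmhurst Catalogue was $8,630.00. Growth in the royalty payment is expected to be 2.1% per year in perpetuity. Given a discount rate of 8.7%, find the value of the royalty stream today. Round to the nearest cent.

D₁ = D₀ × (1 + g) = $8,630.00 × 1.021 = $8,811.2300
Growing perpetuity: P = D₁ / (r − g) = $8,811.2300 / (0.087 − 0.021) = $133,503.48

$133503.48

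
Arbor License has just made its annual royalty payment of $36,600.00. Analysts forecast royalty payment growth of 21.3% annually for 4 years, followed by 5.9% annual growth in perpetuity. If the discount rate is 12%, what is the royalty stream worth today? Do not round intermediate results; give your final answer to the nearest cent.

$1053636.27

D_1 = 44395.80000
D_2 = 53852.10540
D_3 = 65322.60385
D_4 = 79236.31847
Terminal value at year 4: TV = D_4×(1+g_2)/(r−g_2) = 83911.26126/0.061 = 1375594.44689
P_0 = D_1/(1+r)^1 + D_2/(1+r)^2 + D_3/(1+r)^3 + D_4/(1+r)^4 + TV/(1+r)^4
    = 39639.10714 + 42930.56872 + 46495.33916 + 50356.11285 + 874215.13955 = 1053636.26742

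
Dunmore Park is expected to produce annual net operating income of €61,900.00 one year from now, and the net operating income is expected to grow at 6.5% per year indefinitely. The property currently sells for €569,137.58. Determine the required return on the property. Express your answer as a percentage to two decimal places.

P = D₁/(r − g) ⇒ r = D₁/P + g = €61,900.0000/€569,137.58 + 0.065 = 0.108761 + 0.065 = 0.173761

17.38%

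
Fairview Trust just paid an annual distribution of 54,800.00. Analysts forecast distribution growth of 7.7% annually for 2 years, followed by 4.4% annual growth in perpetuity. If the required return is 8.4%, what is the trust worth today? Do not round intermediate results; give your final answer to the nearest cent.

1520408.05

D_1 = 59019.60000
D_2 = 63564.10920
Terminal value at year 2: TV = D_2×(1+g_2)/(r−g_2) = 66360.93000/0.04 = 1659023.25012
P_0 = D_1/(1+r)^1 + D_2/(1+r)^2 + TV/(1+r)^2
    = 54446.12546 + 54094.53609 + 1411867.39195 = 1520408.05351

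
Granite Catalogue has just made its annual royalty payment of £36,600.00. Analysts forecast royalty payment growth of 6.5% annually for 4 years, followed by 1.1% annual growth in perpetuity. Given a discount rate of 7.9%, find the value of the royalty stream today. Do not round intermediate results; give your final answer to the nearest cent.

£658171.53

D_1 = 38979.00000
D_2 = 41512.63500
D_3 = 44210.95627
D_4 = 47084.66843
Terminal value at year 4: TV = D_4×(1+g_2)/(r−g_2) = 47602.59979/0.068 = 700038.23214
P_0 = D_1/(1+r)^1 + D_2/(1+r)^2 + D_3/(1+r)^3 + D_4/(1+r)^4 + TV/(1+r)^4
    = 36125.11585 + 35656.39331 + 35193.75243 + 34737.11431 + 516459.15537 = 658171.53126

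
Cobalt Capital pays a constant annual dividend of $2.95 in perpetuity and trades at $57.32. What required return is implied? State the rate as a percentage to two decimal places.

P = C/r ⇒ r = C/P = $2.95/$57.32 = 0.051465

5.15%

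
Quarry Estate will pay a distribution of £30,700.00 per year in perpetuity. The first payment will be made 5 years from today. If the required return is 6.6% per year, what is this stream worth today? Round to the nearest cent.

£360218.17

Value at end of year 4: C / r = £30,700.00 / 0.066 = £465,151.5152
Discount to today: PV = £465,151.5152 / (1 + 0.066)^4 = £465,151.5152 / 1.291305 = £360,218.17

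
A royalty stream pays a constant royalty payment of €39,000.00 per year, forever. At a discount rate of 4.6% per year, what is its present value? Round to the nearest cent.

Level perpetuity: PV = C / r = €39,000.00 / 0.046 = €847,826.09

€847826.09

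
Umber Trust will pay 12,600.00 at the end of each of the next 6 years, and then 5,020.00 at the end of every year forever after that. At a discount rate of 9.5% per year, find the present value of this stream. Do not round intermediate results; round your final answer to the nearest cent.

PV of 6-year annuity: 12,600.00 × [1 − (1+0.095)^−6] / 0.095 = 55689.79974
Perpetuity value at year 6: 5,020.00 / 0.095 = 52842.10526
PV of perpetuity: 52842.10526 / (1+0.095)^6 = 30654.58188
Total PV = 55689.79974 + 30654.58188 = 86344.38161

86344.38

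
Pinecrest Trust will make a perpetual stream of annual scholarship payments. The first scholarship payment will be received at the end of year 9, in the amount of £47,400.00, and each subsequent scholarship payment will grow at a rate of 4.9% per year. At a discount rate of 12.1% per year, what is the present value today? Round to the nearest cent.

Value at end of year 8: C₁ / (r − g) = £47,400.00 / (0.121 − 0.049) = £658,333.3333
Discount to today: PV = £658,333.3333 / (1 + 0.121)^8 = £658,333.3333 / 2.493704 = £263,998.19

£263998.19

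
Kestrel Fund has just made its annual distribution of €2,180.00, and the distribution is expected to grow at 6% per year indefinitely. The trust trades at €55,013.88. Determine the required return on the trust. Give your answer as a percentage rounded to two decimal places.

10.20%

D₁ = €2,180.00 × 1.06 = €2,310.8000
P = D₁/(r − g) ⇒ r = D₁/P + g = €2,310.8000/€55,013.88 + 0.06 = 0.042004 + 0.06 = 0.102004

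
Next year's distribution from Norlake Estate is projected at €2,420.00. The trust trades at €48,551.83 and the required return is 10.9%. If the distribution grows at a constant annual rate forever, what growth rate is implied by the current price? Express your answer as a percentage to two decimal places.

P = D₁/(r−g) ⇒ g = r − D₁/P = 0.109 − €2,420.00/€48,551.83 = 0.059156

5.92%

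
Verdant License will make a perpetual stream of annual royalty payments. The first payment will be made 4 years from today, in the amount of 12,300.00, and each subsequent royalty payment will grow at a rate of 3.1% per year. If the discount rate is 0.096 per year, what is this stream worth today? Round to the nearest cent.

143734.19

Value at end of year 3: C₁ / (r − g) = 12,300.00 / (0.096 − 0.031) = 189,230.7692
Discount to today: PV = 189,230.7692 / (1 + 0.096)^3 = 189,230.7692 / 1.316533 = 143,734.19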